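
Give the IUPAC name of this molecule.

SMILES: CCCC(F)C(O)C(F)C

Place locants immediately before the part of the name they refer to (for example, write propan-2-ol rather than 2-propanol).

The longest carbon chain that includes the –OH group has 7 carbons, so the parent hydride is heptane.
An alcohol (–OH) is the principal characteristic group, giving the suffix -ol.
The numbering direction is chosen so that numbering from this end puts the hydroxyl group at C-3 rather than C-5.
That gives the hydroxyl at C-3; fluoro groups at C-2 and C-4.
Assembling the pieces gives 2,4-difluoroheptan-3-ol.

2,4-difluoroheptan-3-ol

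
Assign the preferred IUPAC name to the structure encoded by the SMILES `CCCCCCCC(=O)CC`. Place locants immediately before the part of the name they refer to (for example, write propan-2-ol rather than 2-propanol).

decan-3-one

The longest carbon chain that includes the carbonyl has 10 carbons, so the parent hydride is decane.
The principal characteristic group is a ketone (C=O on an internal carbon), named with the suffix -one.
The numbering direction is chosen so that numbering from this end puts the carbonyl group at C-3 rather than C-8.
This places the carbonyl at C-3.
Assembling the pieces gives decan-3-one.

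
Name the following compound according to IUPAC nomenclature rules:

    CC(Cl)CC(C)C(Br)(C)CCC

5-bromo-2-chloro-4,5-dimethyloctane

The parent chain contains 8 carbons (octane).
Number the chain so that the substituent locant set {2,4,5,5} is lower than {4,4,5,7} at the first point of difference.
This places a bromo group at C-5; a chloro group at C-2; methyl groups at C-4 and C-5.
Substituent prefixes are cited in alphabetical order (multiplying prefixes like di-/tri- are ignored for ordering).
Assembling the pieces gives 5-bromo-2-chloro-4,5-dimethyloctane.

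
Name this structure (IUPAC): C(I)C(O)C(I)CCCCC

The longest carbon chain that includes the –OH group has 8 carbons, so the parent hydride is octane.
An alcohol (–OH) is the principal characteristic group, giving the suffix -ol.
Choose the numbering such that numbering from this end puts the hydroxyl group at C-2 rather than C-7.
With this numbering: the hydroxyl at C-2; iodo groups at C-1 and C-3.
Putting it together: 1,3-diiodooctan-2-ol.

1,3-diiodooctan-2-ol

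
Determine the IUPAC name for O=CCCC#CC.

Counting along the main chain through the –CHO group and the multiple bond gives 6 carbons: the parent is hexane.
The highest-priority functional group is an aldehyde (terminal –CHO), so the name ends in -al.
A C≡C triple bond in the chain gives the infix -yne-.
Number the chain so that the aldehyde carbon is C-1 by definition.
That gives the triple bond between C-4 and C-5.
The name is hex-4-ynal.

hex-4-ynal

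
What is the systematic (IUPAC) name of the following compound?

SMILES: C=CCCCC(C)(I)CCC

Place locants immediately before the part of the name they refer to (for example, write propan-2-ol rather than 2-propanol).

6-iodo-6-methylnon-1-ene

The longest chain bearing the multiple bond is 9 carbons long (nonane).
There is one C=C double bond, indicated by the ending -ene.
Number the chain so that numbering from this end puts the double bond at C-1 rather than C-8.
That gives the double bond between C-1 and C-2; an iodo group at C-6; a methyl group at C-6.
Substituent prefixes are cited in alphabetical order (multiplying prefixes like di-/tri- are ignored for ordering).
Putting it together: 6-iodo-6-methylnon-1-ene.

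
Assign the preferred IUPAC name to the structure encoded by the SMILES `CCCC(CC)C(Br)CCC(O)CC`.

The longest chain bearing the –OH group is 10 carbons long (decane).
An alcohol (–OH) is the principal characteristic group, giving the suffix -ol.
Number the chain so that numbering from this end puts the hydroxyl group at C-3 rather than C-8.
This places the hydroxyl at C-3; a bromo group at C-6; an ethyl group at C-7.
Substituent prefixes are cited in alphabetical order (multiplying prefixes like di-/tri- are ignored for ordering).
Putting it together: 6-bromo-7-ethyldecan-3-ol.

6-bromo-7-ethyldecan-3-ol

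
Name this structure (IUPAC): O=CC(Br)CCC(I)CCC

Counting along the main chain through the –CHO group gives 8 carbons: the parent is octane.
The principal characteristic group is an aldehyde (terminal –CHO), named with the suffix -al.
Choose the numbering such that the aldehyde carbon is C-1 by definition.
That gives a bromo group at C-2; an iodo group at C-5.
Substituent prefixes are cited in alphabetical order (multiplying prefixes like di-/tri- are ignored for ordering).
Putting it together: 2-bromo-5-iodooctanal.

2-bromo-5-iodooctanal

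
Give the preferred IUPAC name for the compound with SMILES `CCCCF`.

The longest carbon chain is 4 atoms: the parent is butane.
Choose the numbering such that the substituent locant set {1} is lower than {4} at the first point of difference.
With this numbering: a fluoro group at C-1.
The name is 1-fluorobutane.

1-fluorobutane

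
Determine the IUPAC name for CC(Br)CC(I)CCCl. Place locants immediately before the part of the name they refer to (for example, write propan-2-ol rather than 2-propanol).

The longest carbon chain is 6 atoms: the parent is hexane.
Choose the numbering such that the substituent locant set {1,3,5} is lower than {2,4,6} at the first point of difference.
This places a bromo group at C-5; a chloro group at C-1; an iodo group at C-3.
The substituents are ordered alphabetically, ignoring any di-/tri- multipliers.
Assembling the pieces gives 5-bromo-1-chloro-3-iodohexane.

5-bromo-1-chloro-3-iodohexane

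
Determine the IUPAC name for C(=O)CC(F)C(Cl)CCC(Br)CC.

7-bromo-4-chloro-3-fluorononanal

Counting along the main chain through the –CHO group gives 9 carbons: the parent is nonane.
The principal characteristic group is an aldehyde (terminal –CHO), named with the suffix -al.
The numbering direction is chosen so that the aldehyde carbon is C-1 by definition.
That gives a bromo group at C-7; a chloro group at C-4; a fluoro group at C-3.
Substituent prefixes are cited in alphabetical order (multiplying prefixes like di-/tri- are ignored for ordering).
The name is 7-bromo-4-chloro-3-fluorononanal.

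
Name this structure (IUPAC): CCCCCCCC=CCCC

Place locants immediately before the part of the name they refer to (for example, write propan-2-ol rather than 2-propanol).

dodec-4-ene

The longest chain bearing the multiple bond is 12 carbons long (dodecane).
There is one C=C double bond, indicated by the ending -ene.
The numbering direction is chosen so that numbering from this end puts the double bond at C-4 rather than C-8.
That gives the double bond between C-4 and C-5.
The name is dodec-4-ene.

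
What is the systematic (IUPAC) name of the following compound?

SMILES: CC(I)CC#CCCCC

2-iodonon-4-yne

The longest chain bearing the multiple bond is 9 carbons long (nonane).
The chain contains a C≡C triple bond, so the unsaturation ending is -yne.
Number the chain so that numbering from this end puts the triple bond at C-4 rather than C-5.
With this numbering: the triple bond between C-4 and C-5; an iodo group at C-2.
Assembling the pieces gives 2-iodonon-4-yne.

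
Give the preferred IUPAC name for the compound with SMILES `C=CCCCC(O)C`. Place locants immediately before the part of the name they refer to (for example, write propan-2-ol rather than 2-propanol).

hept-6-en-2-ol

The longest carbon chain that includes the –OH group and the multiple bond has 7 carbons, so the parent hydride is heptane.
An alcohol (–OH) is the principal characteristic group, giving the suffix -ol.
A C=C double bond in the chain gives the infix -ene-.
Number the chain so that numbering from this end puts the hydroxyl group at C-2 rather than C-6.
That gives the hydroxyl at C-2; the double bond between C-6 and C-7.
Assembling the pieces gives hept-6-en-2-ol.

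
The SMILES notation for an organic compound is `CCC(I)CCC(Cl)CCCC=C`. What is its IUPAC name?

6-chloro-9-iodoundec-1-ene

Counting along the main chain through the multiple bond gives 11 carbons: the parent is undecane.
A C=C double bond in the chain gives the infix -ene-.
The numbering direction is chosen so that numbering from this end puts the double bond at C-1 rather than C-10.
That gives the double bond between C-1 and C-2; a chloro group at C-6; an iodo group at C-9.
Substituent prefixes are cited in alphabetical order (multiplying prefixes like di-/tri- are ignored for ordering).
Assembling the pieces gives 6-chloro-9-iodoundec-1-ene.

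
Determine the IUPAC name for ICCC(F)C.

The longest continuous carbon chain has 4 atoms, so the parent hydride is butane.
The numbering direction is chosen so that the substituent locant set {1,3} is lower than {2,4} at the first point of difference.
That gives a fluoro group at C-3; an iodo group at C-1.
Substituent prefixes are cited in alphabetical order (multiplying prefixes like di-/tri- are ignored for ordering).
The name is 3-fluoro-1-iodobutane.

3-fluoro-1-iodobutane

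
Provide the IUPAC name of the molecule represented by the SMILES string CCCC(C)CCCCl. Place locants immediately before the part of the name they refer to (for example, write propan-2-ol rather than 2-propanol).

1-chloro-4-methylheptane

The longest carbon chain is 7 atoms: the parent is heptane.
Number the chain so that the substituent locant set {1,4} is lower than {4,7} at the first point of difference.
With this numbering: a chloro group at C-1; a methyl group at C-4.
Prefixes are listed alphabetically: chloro, methyl.
Putting it together: 1-chloro-4-methylheptane.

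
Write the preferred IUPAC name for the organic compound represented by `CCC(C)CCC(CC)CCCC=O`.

The longest chain bearing the –CHO group is 10 carbons long (decane).
The principal characteristic group is an aldehyde (terminal –CHO), named with the suffix -al.
Number the chain so that the aldehyde carbon is C-1 by definition.
That gives an ethyl group at C-5; a methyl group at C-8.
Prefixes are listed alphabetically: ethyl, methyl.
Putting it together: 5-ethyl-8-methyldecanal.

5-ethyl-8-methyldecanal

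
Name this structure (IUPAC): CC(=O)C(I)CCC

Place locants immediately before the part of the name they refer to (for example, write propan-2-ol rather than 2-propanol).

Counting along the main chain through the carbonyl gives 6 carbons: the parent is hexane.
A ketone (C=O on an internal carbon) is the principal characteristic group, giving the suffix -one.
The numbering direction is chosen so that numbering from this end puts the carbonyl group at C-2 rather than C-5.
This places the carbonyl at C-2; an iodo group at C-3.
The name is 3-iodohexan-2-one.

3-iodohexan-2-one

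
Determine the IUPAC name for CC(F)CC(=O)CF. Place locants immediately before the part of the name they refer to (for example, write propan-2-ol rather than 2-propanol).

The longest chain bearing the carbonyl is 5 carbons long (pentane).
The highest-priority functional group is a ketone (C=O on an internal carbon), so the name ends in -one.
Choose the numbering such that numbering from this end puts the carbonyl group at C-2 rather than C-4.
This places the carbonyl at C-2; fluoro groups at C-1 and C-4.
The name is 1,4-difluoropentan-2-one.

1,4-difluoropentan-2-one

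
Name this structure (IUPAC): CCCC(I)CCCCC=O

6-iodononanal

Counting along the main chain through the –CHO group gives 9 carbons: the parent is nonane.
The highest-priority functional group is an aldehyde (terminal –CHO), so the name ends in -al.
Choose the numbering such that the aldehyde carbon is C-1 by definition.
This places an iodo group at C-6.
Putting it together: 6-iodononanal.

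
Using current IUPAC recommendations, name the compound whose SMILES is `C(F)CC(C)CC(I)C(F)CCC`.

The longest continuous carbon chain has 9 atoms, so the parent hydride is nonane.
Choose the numbering such that the substituent locant set {1,3,5,6} is lower than {4,5,7,9} at the first point of difference.
That gives fluoro groups at C-1 and C-6; an iodo group at C-5; a methyl group at C-3.
The substituents are ordered alphabetically, ignoring any di-/tri- multipliers.
Assembling the pieces gives 1,6-difluoro-5-iodo-3-methylnonane.

1,6-difluoro-5-iodo-3-methylnonane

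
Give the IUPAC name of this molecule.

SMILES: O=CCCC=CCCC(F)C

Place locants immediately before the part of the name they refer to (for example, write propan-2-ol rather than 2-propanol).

8-fluoronon-4-enal

The longest carbon chain that includes the –CHO group and the multiple bond has 9 carbons, so the parent hydride is nonane.
The highest-priority functional group is an aldehyde (terminal –CHO), so the name ends in -al.
A C=C double bond in the chain gives the infix -ene-.
The numbering direction is chosen so that the aldehyde carbon is C-1 by definition.
That gives the double bond between C-4 and C-5; a fluoro group at C-8.
Putting it together: 8-fluoronon-4-enal.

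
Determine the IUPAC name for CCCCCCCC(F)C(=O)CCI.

4-fluoro-1-iodoundecan-3-one

The longest chain bearing the carbonyl is 11 carbons long (undecane).
The principal characteristic group is a ketone (C=O on an internal carbon), named with the suffix -one.
The numbering direction is chosen so that numbering from this end puts the carbonyl group at C-3 rather than C-9.
That gives the carbonyl at C-3; a fluoro group at C-4; an iodo group at C-1.
The substituents are ordered alphabetically, ignoring any di-/tri- multipliers.
The name is 4-fluoro-1-iodoundecan-3-one.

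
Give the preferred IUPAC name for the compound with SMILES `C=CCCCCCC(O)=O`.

The longest chain bearing the –COOH group and the multiple bond is 8 carbons long (octane).
The highest-priority functional group is a carboxylic acid (terminal –COOH), so the name ends in -oic acid.
The chain contains a C=C double bond, so the unsaturation ending is -ene.
Choose the numbering such that the carboxylic acid carbon is C-1 by definition.
This places the double bond between C-7 and C-8.
Putting it together: oct-7-enoic acid.

oct-7-enoic acid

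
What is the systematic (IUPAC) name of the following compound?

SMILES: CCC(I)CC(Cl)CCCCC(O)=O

6-chloro-8-iododecanoic acid

Counting along the main chain through the –COOH group gives 10 carbons: the parent is decane.
The principal characteristic group is a carboxylic acid (terminal –COOH), named with the suffix -oic acid.
The numbering direction is chosen so that the carboxylic acid carbon is C-1 by definition.
With this numbering: a chloro group at C-6; an iodo group at C-8.
Substituent prefixes are cited in alphabetical order (multiplying prefixes like di-/tri- are ignored for ordering).
Putting it together: 6-chloro-8-iododecanoic acid.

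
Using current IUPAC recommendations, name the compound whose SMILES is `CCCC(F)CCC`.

4-fluoroheptane

The longest continuous carbon chain has 7 atoms, so the parent hydride is heptane.
Numbering from either end gives identical locants here.
This places a fluoro group at C-4.
Putting it together: 4-fluoroheptane.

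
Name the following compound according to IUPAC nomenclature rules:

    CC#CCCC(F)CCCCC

6-fluoroundec-2-yne

Counting along the main chain through the multiple bond gives 11 carbons: the parent is undecane.
A C≡C triple bond in the chain gives the infix -yne-.
Choose the numbering such that numbering from this end puts the triple bond at C-2 rather than C-9.
This places the triple bond between C-2 and C-3; a fluoro group at C-6.
The name is 6-fluoroundec-2-yne.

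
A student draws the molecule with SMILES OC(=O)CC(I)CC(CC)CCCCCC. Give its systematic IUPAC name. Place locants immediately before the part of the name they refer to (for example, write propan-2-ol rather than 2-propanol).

The longest carbon chain that includes the –COOH group has 11 carbons, so the parent hydride is undecane.
A carboxylic acid (terminal –COOH) is the principal characteristic group, giving the suffix -oic acid.
Choose the numbering such that the carboxylic acid carbon is C-1 by definition.
With this numbering: an ethyl group at C-5; an iodo group at C-3.
The substituents are ordered alphabetically, ignoring any di-/tri- multipliers.
Assembling the pieces gives 5-ethyl-3-iodoundecanoic acid.

5-ethyl-3-iodoundecanoic acid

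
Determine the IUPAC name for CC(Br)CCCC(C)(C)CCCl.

7-bromo-1-chloro-3,3-dimethyloctane

The longest carbon chain is 8 atoms: the parent is octane.
The numbering direction is chosen so that the substituent locant set {1,3,3,7} is lower than {2,6,6,8} at the first point of difference.
That gives a bromo group at C-7; a chloro group at C-1; two methyl groups at C-3.
Substituent prefixes are cited in alphabetical order (multiplying prefixes like di-/tri- are ignored for ordering).
Putting it together: 7-bromo-1-chloro-3,3-dimethyloctane.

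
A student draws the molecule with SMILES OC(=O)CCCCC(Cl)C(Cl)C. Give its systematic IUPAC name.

The longest carbon chain that includes the –COOH group has 8 carbons, so the parent hydride is octane.
A carboxylic acid (terminal –COOH) is the principal characteristic group, giving the suffix -oic acid.
Choose the numbering such that the carboxylic acid carbon is C-1 by definition.
This places chloro groups at C-6 and C-7.
Putting it together: 6,7-dichlorooctanoic acid.

6,7-dichlorooctanoic acid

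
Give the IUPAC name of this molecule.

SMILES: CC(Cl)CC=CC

5-chlorohex-2-ene

The longest carbon chain that includes the multiple bond has 6 carbons, so the parent hydride is hexane.
There is one C=C double bond, indicated by the ending -ene.
Number the chain so that numbering from this end puts the double bond at C-2 rather than C-4.
That gives the double bond between C-2 and C-3; a chloro group at C-5.
Putting it together: 5-chlorohex-2-ene.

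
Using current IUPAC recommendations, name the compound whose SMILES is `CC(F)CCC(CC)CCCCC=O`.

The longest carbon chain that includes the –CHO group has 10 carbons, so the parent hydride is decane.
The highest-priority functional group is an aldehyde (terminal –CHO), so the name ends in -al.
The numbering direction is chosen so that the aldehyde carbon is C-1 by definition.
This places an ethyl group at C-6; a fluoro group at C-9.
The substituents are ordered alphabetically, ignoring any di-/tri- multipliers.
Putting it together: 6-ethyl-9-fluorodecanal.

6-ethyl-9-fluorodecanal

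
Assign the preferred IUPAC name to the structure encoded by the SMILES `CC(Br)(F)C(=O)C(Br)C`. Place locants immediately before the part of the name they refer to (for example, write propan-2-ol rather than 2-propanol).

2,4-dibromo-2-fluoropentan-3-one

Counting along the main chain through the carbonyl gives 5 carbons: the parent is pentane.
The principal characteristic group is a ketone (C=O on an internal carbon), named with the suffix -one.
Choose the numbering such that the substituent locant set {2,2,4} is lower than {2,4,4} at the first point of difference.
With this numbering: the carbonyl at C-3; bromo groups at C-2 and C-4; a fluoro group at C-2.
The substituents are ordered alphabetically, ignoring any di-/tri- multipliers.
The name is 2,4-dibromo-2-fluoropentan-3-one.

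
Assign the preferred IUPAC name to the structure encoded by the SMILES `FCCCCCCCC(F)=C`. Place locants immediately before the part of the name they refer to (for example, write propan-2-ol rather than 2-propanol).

2,9-difluoronon-1-ene

The longest chain bearing the multiple bond is 9 carbons long (nonane).
The chain contains a C=C double bond, so the unsaturation ending is -ene.
Number the chain so that numbering from this end puts the double bond at C-1 rather than C-8.
That gives the double bond between C-1 and C-2; fluoro groups at C-2 and C-9.
The name is 2,9-difluoronon-1-ene.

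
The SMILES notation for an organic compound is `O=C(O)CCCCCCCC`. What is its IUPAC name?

nonanoic acid

Counting along the main chain through the –COOH group gives 9 carbons: the parent is nonane.
The principal characteristic group is a carboxylic acid (terminal –COOH), named with the suffix -oic acid.
The numbering direction is chosen so that the carboxylic acid carbon is C-1 by definition.
Putting it together: nonanoic acid.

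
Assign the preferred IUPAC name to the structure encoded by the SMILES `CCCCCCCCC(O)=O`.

The longest chain bearing the –COOH group is 9 carbons long (nonane).
The principal characteristic group is a carboxylic acid (terminal –COOH), named with the suffix -oic acid.
Number the chain so that the carboxylic acid carbon is C-1 by definition.
The name is nonanoic acid.

nonanoic acid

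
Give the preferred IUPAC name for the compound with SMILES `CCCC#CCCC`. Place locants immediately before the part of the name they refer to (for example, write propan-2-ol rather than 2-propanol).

oct-4-yne

The longest carbon chain that includes the multiple bond has 8 carbons, so the parent hydride is octane.
The chain contains a C≡C triple bond, so the unsaturation ending is -yne.
Both numbering directions give the same locant set; either may be used.
That gives the triple bond between C-4 and C-5.
Assembling the pieces gives oct-4-yne.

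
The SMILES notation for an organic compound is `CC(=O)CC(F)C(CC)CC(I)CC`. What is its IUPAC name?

5-ethyl-4-fluoro-7-iodononan-2-one

Counting along the main chain through the carbonyl gives 9 carbons: the parent is nonane.
The principal characteristic group is a ketone (C=O on an internal carbon), named with the suffix -one.
Number the chain so that numbering from this end puts the carbonyl group at C-2 rather than C-8.
That gives the carbonyl at C-2; an ethyl group at C-5; a fluoro group at C-4; an iodo group at C-7.
Prefixes are listed alphabetically: ethyl, fluoro, iodo.
The name is 5-ethyl-4-fluoro-7-iodononan-2-one.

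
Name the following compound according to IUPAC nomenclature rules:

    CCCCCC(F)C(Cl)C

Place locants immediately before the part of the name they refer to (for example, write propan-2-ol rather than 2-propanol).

The longest continuous carbon chain has 8 atoms, so the parent hydride is octane.
The numbering direction is chosen so that the substituent locant set {2,3} is lower than {6,7} at the first point of difference.
This places a chloro group at C-2; a fluoro group at C-3.
Substituent prefixes are cited in alphabetical order (multiplying prefixes like di-/tri- are ignored for ordering).
Putting it together: 2-chloro-3-fluorooctane.

2-chloro-3-fluorooctane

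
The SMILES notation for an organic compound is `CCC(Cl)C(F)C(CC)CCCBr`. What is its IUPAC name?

The parent chain contains 8 carbons (octane).
Number the chain so that the substituent locant set {1,4,5,6} is lower than {3,4,5,8} at the first point of difference.
With this numbering: a bromo group at C-1; a chloro group at C-6; an ethyl group at C-4; a fluoro group at C-5.
Substituent prefixes are cited in alphabetical order (multiplying prefixes like di-/tri- are ignored for ordering).
The name is 1-bromo-6-chloro-4-ethyl-5-fluorooctane.

1-bromo-6-chloro-4-ethyl-5-fluorooctane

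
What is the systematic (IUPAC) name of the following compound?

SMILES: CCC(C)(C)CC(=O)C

The longest chain bearing the carbonyl is 6 carbons long (hexane).
The principal characteristic group is a ketone (C=O on an internal carbon), named with the suffix -one.
The numbering direction is chosen so that numbering from this end puts the carbonyl group at C-2 rather than C-5.
That gives the carbonyl at C-2; two methyl groups at C-4.
The name is 4,4-dimethylhexan-2-one.

4,4-dimethylhexan-2-one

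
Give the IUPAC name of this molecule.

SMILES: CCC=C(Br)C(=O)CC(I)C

The longest carbon chain that includes the carbonyl and the multiple bond has 8 carbons, so the parent hydride is octane.
The highest-priority functional group is a ketone (C=O on an internal carbon), so the name ends in -one.
There is one C=C double bond, indicated by the ending -ene.
The numbering direction is chosen so that numbering from this end puts the carbonyl group at C-4 rather than C-5.
That gives the carbonyl at C-4; the double bond between C-5 and C-6; a bromo group at C-5; an iodo group at C-2.
Prefixes are listed alphabetically: bromo, iodo.
Assembling the pieces gives 5-bromo-2-iodooct-5-en-4-one.

5-bromo-2-iodooct-5-en-4-one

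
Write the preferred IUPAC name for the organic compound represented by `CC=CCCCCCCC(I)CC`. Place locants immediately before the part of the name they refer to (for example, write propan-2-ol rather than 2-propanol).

10-iodododec-2-ene

The longest chain bearing the multiple bond is 12 carbons long (dodecane).
There is one C=C double bond, indicated by the ending -ene.
Number the chain so that numbering from this end puts the double bond at C-2 rather than C-10.
With this numbering: the double bond between C-2 and C-3; an iodo group at C-10.
Putting it together: 10-iodododec-2-ene.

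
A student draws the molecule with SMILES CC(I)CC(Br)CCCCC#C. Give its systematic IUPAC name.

7-bromo-9-iododec-1-yne

The longest carbon chain that includes the multiple bond has 10 carbons, so the parent hydride is decane.
The chain contains a C≡C triple bond, so the unsaturation ending is -yne.
Number the chain so that numbering from this end puts the triple bond at C-1 rather than C-9.
With this numbering: the triple bond between C-1 and C-2; a bromo group at C-7; an iodo group at C-9.
Substituent prefixes are cited in alphabetical order (multiplying prefixes like di-/tri- are ignored for ordering).
The name is 7-bromo-9-iododec-1-yne.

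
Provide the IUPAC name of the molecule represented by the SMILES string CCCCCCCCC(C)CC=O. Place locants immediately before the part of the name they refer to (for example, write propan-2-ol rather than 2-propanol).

3-methylundecanal

The longest carbon chain that includes the –CHO group has 11 carbons, so the parent hydride is undecane.
The highest-priority functional group is an aldehyde (terminal –CHO), so the name ends in -al.
Choose the numbering such that the aldehyde carbon is C-1 by definition.
That gives a methyl group at C-3.
The name is 3-methylundecanal.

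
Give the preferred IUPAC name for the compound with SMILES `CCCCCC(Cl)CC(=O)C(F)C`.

Counting along the main chain through the carbonyl gives 10 carbons: the parent is decane.
The highest-priority functional group is a ketone (C=O on an internal carbon), so the name ends in -one.
Number the chain so that numbering from this end puts the carbonyl group at C-3 rather than C-8.
With this numbering: the carbonyl at C-3; a chloro group at C-5; a fluoro group at C-2.
The substituents are ordered alphabetically, ignoring any di-/tri- multipliers.
The name is 5-chloro-2-fluorodecan-3-one.

5-chloro-2-fluorodecan-3-one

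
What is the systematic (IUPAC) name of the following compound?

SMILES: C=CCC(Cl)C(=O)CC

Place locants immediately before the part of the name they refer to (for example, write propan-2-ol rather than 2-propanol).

4-chlorohept-6-en-3-one

Counting along the main chain through the carbonyl and the multiple bond gives 7 carbons: the parent is heptane.
The principal characteristic group is a ketone (C=O on an internal carbon), named with the suffix -one.
The chain contains a C=C double bond, so the unsaturation ending is -ene.
Number the chain so that numbering from this end puts the carbonyl group at C-3 rather than C-5.
With this numbering: the carbonyl at C-3; the double bond between C-6 and C-7; a chloro group at C-4.
The name is 4-chlorohept-6-en-3-one.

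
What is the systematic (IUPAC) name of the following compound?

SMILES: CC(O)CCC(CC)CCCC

5-ethylnonan-2-ol

Counting along the main chain through the –OH group gives 9 carbons: the parent is nonane.
The principal characteristic group is an alcohol (–OH), named with the suffix -ol.
The numbering direction is chosen so that numbering from this end puts the hydroxyl group at C-2 rather than C-8.
This places the hydroxyl at C-2; an ethyl group at C-5.
Assembling the pieces gives 5-ethylnonan-2-ol.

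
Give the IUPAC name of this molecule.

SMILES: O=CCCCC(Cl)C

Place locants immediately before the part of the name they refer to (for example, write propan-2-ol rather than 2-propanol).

5-chlorohexanal

The longest carbon chain that includes the –CHO group has 6 carbons, so the parent hydride is hexane.
The principal characteristic group is an aldehyde (terminal –CHO), named with the suffix -al.
Number the chain so that the aldehyde carbon is C-1 by definition.
With this numbering: a chloro group at C-5.
Putting it together: 5-chlorohexanal.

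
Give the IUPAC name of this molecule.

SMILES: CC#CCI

The longest carbon chain that includes the multiple bond has 4 carbons, so the parent hydride is butane.
A C≡C triple bond in the chain gives the infix -yne-.
Choose the numbering such that the substituent locant set {1} is lower than {4} at the first point of difference.
That gives the triple bond between C-2 and C-3; an iodo group at C-1.
The name is 1-iodobut-2-yne.

1-iodobut-2-yne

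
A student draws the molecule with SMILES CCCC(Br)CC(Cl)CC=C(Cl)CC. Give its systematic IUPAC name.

Counting along the main chain through the multiple bond gives 11 carbons: the parent is undecane.
There is one C=C double bond, indicated by the ending -ene.
Number the chain so that numbering from this end puts the double bond at C-3 rather than C-8.
With this numbering: the double bond between C-3 and C-4; a bromo group at C-8; chloro groups at C-3 and C-6.
Prefixes are listed alphabetically: bromo, chloro.
The name is 8-bromo-3,6-dichloroundec-3-ene.

8-bromo-3,6-dichloroundec-3-ene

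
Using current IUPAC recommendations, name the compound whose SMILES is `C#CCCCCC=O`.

The longest chain bearing the –CHO group and the multiple bond is 7 carbons long (heptane).
An aldehyde (terminal –CHO) is the principal characteristic group, giving the suffix -al.
The chain contains a C≡C triple bond, so the unsaturation ending is -yne.
Number the chain so that the aldehyde carbon is C-1 by definition.
This places the triple bond between C-6 and C-7.
Assembling the pieces gives hept-6-ynal.

hept-6-ynal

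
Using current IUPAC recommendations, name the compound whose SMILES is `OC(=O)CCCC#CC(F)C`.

7-fluorooct-5-ynoic acid

The longest carbon chain that includes the –COOH group and the multiple bond has 8 carbons, so the parent hydride is octane.
The principal characteristic group is a carboxylic acid (terminal –COOH), named with the suffix -oic acid.
The chain contains a C≡C triple bond, so the unsaturation ending is -yne.
The numbering direction is chosen so that the carboxylic acid carbon is C-1 by definition.
With this numbering: the triple bond between C-5 and C-6; a fluoro group at C-7.
Assembling the pieces gives 7-fluorooct-5-ynoic acid.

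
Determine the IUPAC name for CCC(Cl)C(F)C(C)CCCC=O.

7-chloro-6-fluoro-5-methylnonanal

The longest carbon chain that includes the –CHO group has 9 carbons, so the parent hydride is nonane.
The highest-priority functional group is an aldehyde (terminal –CHO), so the name ends in -al.
The numbering direction is chosen so that the aldehyde carbon is C-1 by definition.
With this numbering: a chloro group at C-7; a fluoro group at C-6; a methyl group at C-5.
The substituents are ordered alphabetically, ignoring any di-/tri- multipliers.
The name is 7-chloro-6-fluoro-5-methylnonanal.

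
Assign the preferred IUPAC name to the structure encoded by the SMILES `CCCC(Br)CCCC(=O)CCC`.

The longest chain bearing the carbonyl is 11 carbons long (undecane).
The principal characteristic group is a ketone (C=O on an internal carbon), named with the suffix -one.
The numbering direction is chosen so that numbering from this end puts the carbonyl group at C-4 rather than C-8.
This places the carbonyl at C-4; a bromo group at C-8.
Assembling the pieces gives 8-bromoundecan-4-one.

8-bromoundecan-4-one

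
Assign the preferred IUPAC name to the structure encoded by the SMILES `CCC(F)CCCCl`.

1-chloro-4-fluorohexane

The longest continuous carbon chain has 6 atoms, so the parent hydride is hexane.
Choose the numbering such that the substituent locant set {1,4} is lower than {3,6} at the first point of difference.
That gives a chloro group at C-1; a fluoro group at C-4.
Substituent prefixes are cited in alphabetical order (multiplying prefixes like di-/tri- are ignored for ordering).
Assembling the pieces gives 1-chloro-4-fluorohexane.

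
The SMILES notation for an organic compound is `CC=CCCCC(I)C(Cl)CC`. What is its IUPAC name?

8-chloro-7-iododec-2-ene

The longest chain bearing the multiple bond is 10 carbons long (decane).
There is one C=C double bond, indicated by the ending -ene.
Number the chain so that numbering from this end puts the double bond at C-2 rather than C-8.
That gives the double bond between C-2 and C-3; a chloro group at C-8; an iodo group at C-7.
Prefixes are listed alphabetically: chloro, iodo.
Putting it together: 8-chloro-7-iododec-2-ene.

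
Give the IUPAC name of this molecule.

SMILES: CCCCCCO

hexan-1-ol

The longest carbon chain that includes the –OH group has 6 carbons, so the parent hydride is hexane.
The highest-priority functional group is an alcohol (–OH), so the name ends in -ol.
Number the chain so that numbering from this end puts the hydroxyl group at C-1 rather than C-6.
This places the hydroxyl at C-1.
Assembling the pieces gives hexan-1-ol.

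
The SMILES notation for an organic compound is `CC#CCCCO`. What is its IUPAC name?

The longest chain bearing the –OH group and the multiple bond is 6 carbons long (hexane).
The principal characteristic group is an alcohol (–OH), named with the suffix -ol.
A C≡C triple bond in the chain gives the infix -yne-.
Choose the numbering such that numbering from this end puts the hydroxyl group at C-1 rather than C-6.
This places the hydroxyl at C-1; the triple bond between C-4 and C-5.
The name is hex-4-yn-1-ol.

hex-4-yn-1-ol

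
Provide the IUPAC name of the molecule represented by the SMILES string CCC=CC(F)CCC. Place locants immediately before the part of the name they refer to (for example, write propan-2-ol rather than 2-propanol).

5-fluorooct-3-ene

The longest chain bearing the multiple bond is 8 carbons long (octane).
A C=C double bond in the chain gives the infix -ene-.
The numbering direction is chosen so that numbering from this end puts the double bond at C-3 rather than C-5.
With this numbering: the double bond between C-3 and C-4; a fluoro group at C-5.
Putting it together: 5-fluorooct-3-ene.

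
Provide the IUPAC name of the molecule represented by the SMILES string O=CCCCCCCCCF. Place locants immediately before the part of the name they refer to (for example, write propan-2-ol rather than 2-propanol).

9-fluorononanal

The longest chain bearing the –CHO group is 9 carbons long (nonane).
The highest-priority functional group is an aldehyde (terminal –CHO), so the name ends in -al.
Choose the numbering such that the aldehyde carbon is C-1 by definition.
This places a fluoro group at C-9.
Assembling the pieces gives 9-fluorononanal.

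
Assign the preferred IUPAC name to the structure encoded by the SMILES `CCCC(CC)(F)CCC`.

The longest continuous carbon chain has 7 atoms, so the parent hydride is heptane.
Numbering from either end gives identical locants here.
This places an ethyl group at C-4; a fluoro group at C-4.
Prefixes are listed alphabetically: ethyl, fluoro.
Assembling the pieces gives 4-ethyl-4-fluoroheptane.

4-ethyl-4-fluoroheptane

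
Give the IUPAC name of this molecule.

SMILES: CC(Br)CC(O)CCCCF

The longest carbon chain that includes the –OH group has 8 carbons, so the parent hydride is octane.
An alcohol (–OH) is the principal characteristic group, giving the suffix -ol.
Choose the numbering such that numbering from this end puts the hydroxyl group at C-4 rather than C-5.
With this numbering: the hydroxyl at C-4; a bromo group at C-2; a fluoro group at C-8.
Prefixes are listed alphabetically: bromo, fluoro.
Assembling the pieces gives 2-bromo-8-fluorooctan-4-ol.

2-bromo-8-fluorooctan-4-ol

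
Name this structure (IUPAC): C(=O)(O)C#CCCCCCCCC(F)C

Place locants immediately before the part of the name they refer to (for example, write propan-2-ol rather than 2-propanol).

11-fluorododec-2-ynoic acid

The longest carbon chain that includes the –COOH group and the multiple bond has 12 carbons, so the parent hydride is dodecane.
The principal characteristic group is a carboxylic acid (terminal –COOH), named with the suffix -oic acid.
A C≡C triple bond in the chain gives the infix -yne-.
Choose the numbering such that the carboxylic acid carbon is C-1 by definition.
With this numbering: the triple bond between C-2 and C-3; a fluoro group at C-11.
Putting it together: 11-fluorododec-2-ynoic acid.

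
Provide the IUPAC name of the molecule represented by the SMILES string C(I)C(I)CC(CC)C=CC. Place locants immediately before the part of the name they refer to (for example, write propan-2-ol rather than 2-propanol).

4-ethyl-6,7-diiodohept-2-ene

The longest carbon chain that includes the multiple bond has 7 carbons, so the parent hydride is heptane.
The chain contains a C=C double bond, so the unsaturation ending is -ene.
Number the chain so that numbering from this end puts the double bond at C-2 rather than C-5.
That gives the double bond between C-2 and C-3; an ethyl group at C-4; iodo groups at C-6 and C-7.
Substituent prefixes are cited in alphabetical order (multiplying prefixes like di-/tri- are ignored for ordering).
The name is 4-ethyl-6,7-diiodohept-2-ene.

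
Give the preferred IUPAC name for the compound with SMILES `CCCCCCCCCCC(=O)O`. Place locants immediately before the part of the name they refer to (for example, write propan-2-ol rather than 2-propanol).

undecanoic acid

The longest carbon chain that includes the –COOH group has 11 carbons, so the parent hydride is undecane.
A carboxylic acid (terminal –COOH) is the principal characteristic group, giving the suffix -oic acid.
The numbering direction is chosen so that the carboxylic acid carbon is C-1 by definition.
Assembling the pieces gives undecanoic acid.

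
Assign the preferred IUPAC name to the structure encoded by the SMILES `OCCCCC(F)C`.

The longest carbon chain that includes the –OH group has 6 carbons, so the parent hydride is hexane.
The principal characteristic group is an alcohol (–OH), named with the suffix -ol.
Number the chain so that numbering from this end puts the hydroxyl group at C-1 rather than C-6.
With this numbering: the hydroxyl at C-1; a fluoro group at C-5.
The name is 5-fluorohexan-1-ol.

5-fluorohexan-1-ol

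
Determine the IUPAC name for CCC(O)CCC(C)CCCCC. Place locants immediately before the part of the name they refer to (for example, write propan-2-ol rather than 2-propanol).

6-methylundecan-3-ol

The longest carbon chain that includes the –OH group has 11 carbons, so the parent hydride is undecane.
The principal characteristic group is an alcohol (–OH), named with the suffix -ol.
Number the chain so that numbering from this end puts the hydroxyl group at C-3 rather than C-9.
With this numbering: the hydroxyl at C-3; a methyl group at C-6.
Assembling the pieces gives 6-methylundecan-3-ol.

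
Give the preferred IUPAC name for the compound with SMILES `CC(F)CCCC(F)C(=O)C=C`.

The longest chain bearing the carbonyl and the multiple bond is 9 carbons long (nonane).
A ketone (C=O on an internal carbon) is the principal characteristic group, giving the suffix -one.
There is one C=C double bond, indicated by the ending -ene.
Choose the numbering such that numbering from this end puts the carbonyl group at C-3 rather than C-7.
This places the carbonyl at C-3; the double bond between C-1 and C-2; fluoro groups at C-4 and C-8.
Putting it together: 4,8-difluoronon-1-en-3-one.

4,8-difluoronon-1-en-3-one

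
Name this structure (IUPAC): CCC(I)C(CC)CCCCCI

The longest carbon chain is 9 atoms: the parent is nonane.
The numbering direction is chosen so that the substituent locant set {1,6,7} is lower than {3,4,9} at the first point of difference.
With this numbering: an ethyl group at C-6; iodo groups at C-1 and C-7.
Substituent prefixes are cited in alphabetical order (multiplying prefixes like di-/tri- are ignored for ordering).
The name is 6-ethyl-1,7-diiodononane.

6-ethyl-1,7-diiodononane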